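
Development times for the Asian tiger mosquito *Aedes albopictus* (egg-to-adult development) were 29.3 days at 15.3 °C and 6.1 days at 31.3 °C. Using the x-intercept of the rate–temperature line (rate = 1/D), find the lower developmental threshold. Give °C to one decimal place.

11.1 °C

Under the model K = D·(T − T_b), so D₁·(T₁ − T_b) = D₂·(T₂ − T_b).
29.3·(15.3 − T_b) = 6.1·(31.3 − T_b)
T_b = (29.3·15.3 − 6.1·31.3) / (29.3 − 6.1) = 257.36 / 23.2 = 11.093 °C ≈ 11.1 °C.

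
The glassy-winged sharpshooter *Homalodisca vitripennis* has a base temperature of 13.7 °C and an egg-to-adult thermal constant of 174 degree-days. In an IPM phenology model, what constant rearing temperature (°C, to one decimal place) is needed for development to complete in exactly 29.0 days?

Required daily accumulation = 174 / 29.0 = 6.000 DD/day.
T = T_base + 6.000 = 13.7 + 6.000 = 19.700 ≈ 19.7 °C.

19.7 °C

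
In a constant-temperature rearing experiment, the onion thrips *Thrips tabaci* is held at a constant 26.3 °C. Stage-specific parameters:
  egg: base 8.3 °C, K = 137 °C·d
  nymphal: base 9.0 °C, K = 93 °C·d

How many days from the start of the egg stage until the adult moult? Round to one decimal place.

egg: 137 / (26.3 − 8.3) = 137 / 18.0 = 7.611 d.
nymphal: 93 / (26.3 − 9.0) = 93 / 17.3 = 5.376 d.
Sum = 12.987 ≈ 13.0 days.

13.0 days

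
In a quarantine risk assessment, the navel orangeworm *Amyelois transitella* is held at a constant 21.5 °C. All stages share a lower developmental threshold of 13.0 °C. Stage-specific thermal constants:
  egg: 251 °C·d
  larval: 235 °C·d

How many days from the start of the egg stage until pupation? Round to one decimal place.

57.2 days

Daily accumulation at 21.5 °C = 21.5 − 13.0 = 8.5 DD/day.
Total K = 251 + 235 = 486 DD.
Total duration = 486 / 8.5 = 57.176 ≈ 57.2 days.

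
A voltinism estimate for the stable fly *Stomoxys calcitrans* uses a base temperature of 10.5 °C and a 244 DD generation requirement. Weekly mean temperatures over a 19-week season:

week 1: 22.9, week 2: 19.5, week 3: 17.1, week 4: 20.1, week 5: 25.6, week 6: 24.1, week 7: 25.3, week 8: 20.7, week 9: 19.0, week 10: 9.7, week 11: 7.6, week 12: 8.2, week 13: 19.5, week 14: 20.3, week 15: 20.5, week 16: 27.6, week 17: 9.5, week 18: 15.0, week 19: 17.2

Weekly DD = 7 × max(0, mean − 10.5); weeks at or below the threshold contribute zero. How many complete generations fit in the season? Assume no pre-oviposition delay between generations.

4 generations

Weekly DD (7 × max(0, T̄ − 10.5)): 86.8, 63.0, 46.2, 67.2, 105.7, 95.2, 103.6, 71.4, 59.5, 0.0, 0.0, 0.0, 63.0, 68.6, 70.0, 119.7, 0.0, 31.5, 46.9.
Season total = 1098.3 DD.
Complete generations = ⌊1098.3 / 244⌋ = 4.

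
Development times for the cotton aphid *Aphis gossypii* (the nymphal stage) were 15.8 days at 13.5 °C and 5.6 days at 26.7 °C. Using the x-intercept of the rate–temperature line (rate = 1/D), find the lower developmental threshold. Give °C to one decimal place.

Under the model K = D·(T − T_b), so D₁·(T₁ − T_b) = D₂·(T₂ − T_b).
15.8·(13.5 − T_b) = 5.6·(26.7 − T_b)
T_b = (15.8·13.5 − 5.6·26.7) / (15.8 − 5.6) = 63.78 / 10.2 = 6.253 °C ≈ 6.3 °C.

6.3 °C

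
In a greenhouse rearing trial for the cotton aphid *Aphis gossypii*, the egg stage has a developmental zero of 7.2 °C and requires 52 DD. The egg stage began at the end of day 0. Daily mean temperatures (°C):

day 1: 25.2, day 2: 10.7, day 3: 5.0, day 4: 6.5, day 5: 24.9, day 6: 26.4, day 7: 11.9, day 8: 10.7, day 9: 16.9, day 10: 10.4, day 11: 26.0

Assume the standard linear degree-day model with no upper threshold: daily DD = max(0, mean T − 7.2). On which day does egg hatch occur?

day 6

Daily DD above 7.2 °C: 18.0, 3.5, 0.0, 0.0, 17.7, 19.2, 4.7, 3.5, 9.7, 3.2, 18.8.
Cumulative: 18.0, 21.5, 21.5, 21.5, 39.2, 58.4, 63.1, 66.6, 76.3, 79.5, 98.3.
The total first reaches 52 DD on day 6.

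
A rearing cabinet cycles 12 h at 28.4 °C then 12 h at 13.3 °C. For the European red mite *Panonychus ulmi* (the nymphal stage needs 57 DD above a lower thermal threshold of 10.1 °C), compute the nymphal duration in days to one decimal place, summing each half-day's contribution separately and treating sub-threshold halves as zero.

5.3 days

Day half: max(0, 28.4 − 10.1) × 0.5 = 18.3 × 0.5 = 9.15 DD.
Night half: max(0, 13.3 − 10.1) × 0.5 = 3.2 × 0.5 = 1.60 DD.
Per 24 h: 10.75 DD/day.
Duration = 57 / 10.75 = 5.302 ≈ 5.3 days.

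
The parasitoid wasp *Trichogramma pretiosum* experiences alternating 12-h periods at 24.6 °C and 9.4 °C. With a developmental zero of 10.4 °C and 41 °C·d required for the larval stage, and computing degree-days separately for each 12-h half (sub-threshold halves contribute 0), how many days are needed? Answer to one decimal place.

5.8 days

Day half: max(0, 24.6 − 10.4) × 0.5 = 14.2 × 0.5 = 7.10 DD.
Night half: max(0, 9.4 − 10.4) × 0.5 = 0.0 × 0.5 = 0.00 DD.
Per 24 h: 7.10 DD/day.
Duration = 41 / 7.10 = 5.775 ≈ 5.8 days.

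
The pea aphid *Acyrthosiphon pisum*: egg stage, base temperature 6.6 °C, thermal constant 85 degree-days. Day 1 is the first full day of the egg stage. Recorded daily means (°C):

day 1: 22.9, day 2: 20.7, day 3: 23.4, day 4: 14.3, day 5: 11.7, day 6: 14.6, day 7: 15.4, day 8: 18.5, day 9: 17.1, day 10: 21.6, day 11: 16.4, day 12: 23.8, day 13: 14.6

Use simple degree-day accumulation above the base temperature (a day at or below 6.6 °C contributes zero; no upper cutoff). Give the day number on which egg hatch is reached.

Daily DD above 6.6 °C: 16.3, 14.1, 16.8, 7.7, 5.1, 8.0, 8.8, 11.9, 10.5, 15.0, 9.8, 17.2, 8.0.
Cumulative: 16.3, 30.4, 47.2, 54.9, 60.0, 68.0, 76.8, 88.7, 99.2, 114.2, 124.0, 141.2, 149.2.
The total first reaches 85 DD on day 8.

day 8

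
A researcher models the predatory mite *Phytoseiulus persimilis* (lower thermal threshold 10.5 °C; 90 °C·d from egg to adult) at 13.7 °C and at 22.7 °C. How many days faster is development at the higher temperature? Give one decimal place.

At 13.7 °C: 90 / (13.7 − 10.5) = 90 / 3.2 = 28.125 d.
At 22.7 °C: 90 / (22.7 − 10.5) = 90 / 12.2 = 7.377 d.
Difference = |28.125 − 7.377| = 20.748 ≈ 20.7 days.

20.7 days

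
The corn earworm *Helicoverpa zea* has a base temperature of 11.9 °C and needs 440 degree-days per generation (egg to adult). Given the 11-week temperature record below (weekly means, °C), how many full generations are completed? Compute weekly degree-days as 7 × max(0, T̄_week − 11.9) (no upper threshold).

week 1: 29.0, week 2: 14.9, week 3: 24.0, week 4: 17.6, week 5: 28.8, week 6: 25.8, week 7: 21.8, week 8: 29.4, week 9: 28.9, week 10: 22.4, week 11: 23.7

Weekly DD (7 × max(0, T̄ − 11.9)): 119.7, 21.0, 84.7, 39.9, 118.3, 97.3, 69.3, 122.5, 119.0, 73.5, 82.6.
Season total = 947.8 DD.
Complete generations = ⌊947.8 / 440⌋ = 2.

2 generations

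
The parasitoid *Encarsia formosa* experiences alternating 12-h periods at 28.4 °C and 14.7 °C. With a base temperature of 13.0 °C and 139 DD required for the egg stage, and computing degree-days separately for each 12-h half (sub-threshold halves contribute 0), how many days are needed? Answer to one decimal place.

Day half: max(0, 28.4 − 13.0) × 0.5 = 15.4 × 0.5 = 7.70 DD.
Night half: max(0, 14.7 − 13.0) × 0.5 = 1.7 × 0.5 = 0.85 DD.
Per 24 h: 8.55 DD/day.
Duration = 139 / 8.55 = 16.257 ≈ 16.3 days.

16.3 days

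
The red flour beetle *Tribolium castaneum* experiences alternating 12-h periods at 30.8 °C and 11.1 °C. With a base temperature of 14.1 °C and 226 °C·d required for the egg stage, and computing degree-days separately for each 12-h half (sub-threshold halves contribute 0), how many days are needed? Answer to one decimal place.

27.1 days

Day half: max(0, 30.8 − 14.1) × 0.5 = 16.7 × 0.5 = 8.35 DD.
Night half: max(0, 11.1 − 14.1) × 0.5 = 0.0 × 0.5 = 0.00 DD.
Per 24 h: 8.35 DD/day.
Duration = 226 / 8.35 = 27.066 ≈ 27.1 days.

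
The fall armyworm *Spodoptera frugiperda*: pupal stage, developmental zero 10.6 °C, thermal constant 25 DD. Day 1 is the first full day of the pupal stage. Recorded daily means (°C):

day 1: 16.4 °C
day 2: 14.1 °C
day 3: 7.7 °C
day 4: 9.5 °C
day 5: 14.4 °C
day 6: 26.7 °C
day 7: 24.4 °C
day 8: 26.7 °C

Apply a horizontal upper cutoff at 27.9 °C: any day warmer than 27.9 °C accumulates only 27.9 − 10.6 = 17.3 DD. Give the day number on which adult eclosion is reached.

Daily DD above 10.6 °C (capped at 17.3): 5.8, 3.5, 0.0, 0.0, 3.8, 16.1, 13.8, 16.1.
Cumulative: 5.8, 9.3, 9.3, 9.3, 13.1, 29.2, 43.0, 59.1.
The total first reaches 25 DD on day 6.

day 6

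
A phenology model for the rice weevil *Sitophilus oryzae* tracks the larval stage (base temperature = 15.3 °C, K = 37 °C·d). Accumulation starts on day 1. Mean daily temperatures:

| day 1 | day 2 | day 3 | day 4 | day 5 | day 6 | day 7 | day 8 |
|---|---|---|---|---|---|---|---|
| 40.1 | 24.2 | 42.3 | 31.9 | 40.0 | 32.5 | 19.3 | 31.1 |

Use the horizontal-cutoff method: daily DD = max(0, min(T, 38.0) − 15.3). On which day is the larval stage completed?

Daily DD above 15.3 °C (capped at 22.7): 22.7, 8.9, 22.7, 16.6, 22.7, 17.2, 4.0, 15.8.
Cumulative: 22.7, 31.6, 54.3, 70.9, 93.6, 110.8, 114.8, 130.6.
The total first reaches 37 DD on day 3.

day 3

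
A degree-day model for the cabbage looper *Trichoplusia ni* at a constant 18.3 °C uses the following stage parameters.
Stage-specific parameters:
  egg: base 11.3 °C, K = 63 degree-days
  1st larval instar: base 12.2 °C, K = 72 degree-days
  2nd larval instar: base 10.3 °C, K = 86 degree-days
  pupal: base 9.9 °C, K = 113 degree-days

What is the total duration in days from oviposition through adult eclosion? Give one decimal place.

45.0 days

egg: 63 / (18.3 − 11.3) = 63 / 7.0 = 9.000 d.
1st larval instar: 72 / (18.3 − 12.2) = 72 / 6.1 = 11.803 d.
2nd larval instar: 86 / (18.3 − 10.3) = 86 / 8.0 = 10.750 d.
pupal: 113 / (18.3 − 9.9) = 113 / 8.4 = 13.452 d.
Sum = 45.006 ≈ 45.0 days.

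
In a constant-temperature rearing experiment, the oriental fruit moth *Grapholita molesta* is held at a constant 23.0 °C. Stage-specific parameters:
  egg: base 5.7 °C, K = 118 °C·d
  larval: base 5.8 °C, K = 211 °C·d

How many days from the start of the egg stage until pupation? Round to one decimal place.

19.1 days

egg: 118 / (23.0 − 5.7) = 118 / 17.3 = 6.821 d.
larval: 211 / (23.0 − 5.8) = 211 / 17.2 = 12.267 d.
Sum = 19.088 ≈ 19.1 days.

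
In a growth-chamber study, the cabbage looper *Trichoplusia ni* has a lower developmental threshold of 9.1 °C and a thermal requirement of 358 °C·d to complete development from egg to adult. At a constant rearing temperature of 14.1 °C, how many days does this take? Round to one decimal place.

Daily accumulation = 14.1 − 9.1 = 5.0 DD/day.
Duration = 358 / 5.0 = 71.600 ≈ 71.6 days.

71.6 days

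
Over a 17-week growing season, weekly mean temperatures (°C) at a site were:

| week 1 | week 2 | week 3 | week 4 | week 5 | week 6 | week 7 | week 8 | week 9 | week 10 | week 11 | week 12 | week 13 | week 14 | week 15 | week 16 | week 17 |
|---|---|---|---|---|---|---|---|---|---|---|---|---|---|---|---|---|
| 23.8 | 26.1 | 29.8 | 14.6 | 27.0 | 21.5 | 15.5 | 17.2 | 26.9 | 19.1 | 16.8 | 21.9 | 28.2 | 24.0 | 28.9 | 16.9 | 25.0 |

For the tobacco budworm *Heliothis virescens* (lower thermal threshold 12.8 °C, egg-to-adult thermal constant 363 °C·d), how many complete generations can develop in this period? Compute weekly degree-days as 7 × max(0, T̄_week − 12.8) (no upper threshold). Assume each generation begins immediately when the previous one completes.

Weekly DD (7 × max(0, T̄ − 12.8)): 77.0, 93.1, 119.0, 12.6, 99.4, 60.9, 18.9, 30.8, 98.7, 44.1, 28.0, 63.7, 107.8, 78.4, 112.7, 28.7, 85.4.
Season total = 1159.2 DD.
Complete generations = ⌊1159.2 / 363⌋ = 3.

3 generations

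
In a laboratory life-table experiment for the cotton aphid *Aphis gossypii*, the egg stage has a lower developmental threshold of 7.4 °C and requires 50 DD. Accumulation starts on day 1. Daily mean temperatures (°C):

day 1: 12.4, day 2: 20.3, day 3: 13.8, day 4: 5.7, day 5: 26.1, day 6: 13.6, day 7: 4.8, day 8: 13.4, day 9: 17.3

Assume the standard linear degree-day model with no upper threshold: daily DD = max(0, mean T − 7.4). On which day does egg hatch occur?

day 8

Daily DD above 7.4 °C: 5.0, 12.9, 6.4, 0.0, 18.7, 6.2, 0.0, 6.0, 9.9.
Cumulative: 5.0, 17.9, 24.3, 24.3, 43.0, 49.2, 49.2, 55.2, 65.1.
The total first reaches 50 DD on day 8.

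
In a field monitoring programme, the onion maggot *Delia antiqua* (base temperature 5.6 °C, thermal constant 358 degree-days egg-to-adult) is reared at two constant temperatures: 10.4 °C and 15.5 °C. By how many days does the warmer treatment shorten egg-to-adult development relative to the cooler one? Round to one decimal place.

At 10.4 °C: 358 / (10.4 − 5.6) = 358 / 4.8 = 74.583 d.
At 15.5 °C: 358 / (15.5 − 5.6) = 358 / 9.9 = 36.162 d.
Difference = |74.583 − 36.162| = 38.422 ≈ 38.4 days.

38.4 days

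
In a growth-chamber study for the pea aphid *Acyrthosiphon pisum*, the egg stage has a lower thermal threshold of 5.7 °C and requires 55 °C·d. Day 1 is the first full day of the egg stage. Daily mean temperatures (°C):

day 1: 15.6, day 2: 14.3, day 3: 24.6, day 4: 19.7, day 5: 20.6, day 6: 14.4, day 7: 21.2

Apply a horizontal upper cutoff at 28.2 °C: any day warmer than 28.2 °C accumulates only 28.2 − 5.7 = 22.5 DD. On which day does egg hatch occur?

Daily DD above 5.7 °C (capped at 22.5): 9.9, 8.6, 18.9, 14.0, 14.9, 8.7, 15.5.
Cumulative: 9.9, 18.5, 37.4, 51.4, 66.3, 75.0, 90.5.
The total first reaches 55 DD on day 5.

day 5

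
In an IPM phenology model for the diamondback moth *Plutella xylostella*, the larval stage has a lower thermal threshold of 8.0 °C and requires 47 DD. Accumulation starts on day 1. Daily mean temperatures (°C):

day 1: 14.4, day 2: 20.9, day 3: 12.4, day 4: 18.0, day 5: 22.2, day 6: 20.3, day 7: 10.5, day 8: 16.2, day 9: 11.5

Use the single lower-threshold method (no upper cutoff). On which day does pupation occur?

day 5

Daily DD above 8.0 °C: 6.4, 12.9, 4.4, 10.0, 14.2, 12.3, 2.5, 8.2, 3.5.
Cumulative: 6.4, 19.3, 23.7, 33.7, 47.9, 60.2, 62.7, 70.9, 74.4.
The total first reaches 47 DD on day 5.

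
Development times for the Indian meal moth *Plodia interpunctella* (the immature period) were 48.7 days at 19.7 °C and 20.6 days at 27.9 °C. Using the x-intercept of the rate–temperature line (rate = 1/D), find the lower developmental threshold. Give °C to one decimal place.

Equal thermal constants: D₁(T₁ − T_b) = D₂(T₂ − T_b).
48.7·(19.7 − T_b) = 20.6·(27.9 − T_b)
T_b = (48.7·19.7 − 20.6·27.9) / (48.7 − 20.6) = 384.65 / 28.1 = 13.689 °C ≈ 13.7 °C.

13.7 °C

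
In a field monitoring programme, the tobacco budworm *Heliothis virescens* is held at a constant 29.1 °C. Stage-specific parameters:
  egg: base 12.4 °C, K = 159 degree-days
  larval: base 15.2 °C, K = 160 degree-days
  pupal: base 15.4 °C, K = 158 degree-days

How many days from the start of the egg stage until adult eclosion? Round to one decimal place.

egg: 159 / (29.1 − 12.4) = 159 / 16.7 = 9.521 d.
larval: 160 / (29.1 − 15.2) = 160 / 13.9 = 11.511 d.
pupal: 158 / (29.1 − 15.4) = 158 / 13.7 = 11.533 d.
Sum = 32.565 ≈ 32.6 days.

32.6 days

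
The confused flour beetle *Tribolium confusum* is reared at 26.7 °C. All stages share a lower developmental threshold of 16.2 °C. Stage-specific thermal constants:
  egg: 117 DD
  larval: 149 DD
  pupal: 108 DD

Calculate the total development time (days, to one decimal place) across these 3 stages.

Daily accumulation at 26.7 °C = 26.7 − 16.2 = 10.5 DD/day.
Total K = 117 + 149 + 108 = 374 DD.
Total duration = 374 / 10.5 = 35.619 ≈ 35.6 days.

35.6 days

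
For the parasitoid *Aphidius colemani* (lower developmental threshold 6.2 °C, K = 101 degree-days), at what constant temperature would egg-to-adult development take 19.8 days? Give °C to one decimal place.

Required daily accumulation = 101 / 19.8 = 5.101 DD/day.
T = T_base + 5.101 = 6.2 + 5.101 = 11.301 ≈ 11.3 °C.

11.3 °C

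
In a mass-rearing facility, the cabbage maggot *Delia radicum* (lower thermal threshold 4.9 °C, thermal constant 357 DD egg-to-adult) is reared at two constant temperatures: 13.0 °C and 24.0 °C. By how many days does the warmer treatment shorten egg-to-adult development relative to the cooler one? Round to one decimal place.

25.4 days

At 13.0 °C: 357 / (13.0 − 4.9) = 357 / 8.1 = 44.074 d.
At 24.0 °C: 357 / (24.0 − 4.9) = 357 / 19.1 = 18.691 d.
Difference = |44.074 − 18.691| = 25.383 ≈ 25.4 days.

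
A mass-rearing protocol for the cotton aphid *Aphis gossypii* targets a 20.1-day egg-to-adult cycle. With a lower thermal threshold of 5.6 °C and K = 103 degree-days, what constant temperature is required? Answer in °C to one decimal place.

Required daily accumulation = 103 / 20.1 = 5.124 DD/day.
T = T_base + 5.124 = 5.6 + 5.124 = 10.724 ≈ 10.7 °C.

10.7 °C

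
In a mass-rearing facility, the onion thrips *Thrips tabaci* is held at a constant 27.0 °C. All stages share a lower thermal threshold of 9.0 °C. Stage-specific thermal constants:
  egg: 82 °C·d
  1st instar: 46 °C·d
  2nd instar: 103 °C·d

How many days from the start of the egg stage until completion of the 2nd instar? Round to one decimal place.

12.8 days

Daily accumulation at 27.0 °C = 27.0 − 9.0 = 18.0 DD/day.
Total K = 82 + 46 + 103 = 231 DD.
Total duration = 231 / 18.0 = 12.833 ≈ 12.8 days.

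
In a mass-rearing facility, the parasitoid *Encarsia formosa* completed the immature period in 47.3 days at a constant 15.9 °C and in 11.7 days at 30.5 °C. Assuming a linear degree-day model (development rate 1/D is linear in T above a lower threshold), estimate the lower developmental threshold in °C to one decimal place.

11.1 °C

Linear rate model ⇒ the product D·(T − T_b) is constant across temperatures.
47.3·(15.9 − T_b) = 11.7·(30.5 − T_b)
T_b = (47.3·15.9 − 11.7·30.5) / (47.3 − 11.7) = 395.22 / 35.6 = 11.102 °C ≈ 11.1 °C.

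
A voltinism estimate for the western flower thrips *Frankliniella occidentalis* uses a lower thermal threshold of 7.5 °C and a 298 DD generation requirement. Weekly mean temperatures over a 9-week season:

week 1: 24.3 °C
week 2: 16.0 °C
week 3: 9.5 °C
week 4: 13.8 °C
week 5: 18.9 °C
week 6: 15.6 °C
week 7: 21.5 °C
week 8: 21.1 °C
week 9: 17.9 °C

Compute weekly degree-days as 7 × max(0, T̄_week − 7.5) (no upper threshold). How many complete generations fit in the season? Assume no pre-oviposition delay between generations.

2 generations

Weekly DD (7 × max(0, T̄ − 7.5)): 117.6, 59.5, 14.0, 44.1, 79.8, 56.7, 98.0, 95.2, 72.8.
Season total = 637.7 DD.
Complete generations = ⌊637.7 / 298⌋ = 2.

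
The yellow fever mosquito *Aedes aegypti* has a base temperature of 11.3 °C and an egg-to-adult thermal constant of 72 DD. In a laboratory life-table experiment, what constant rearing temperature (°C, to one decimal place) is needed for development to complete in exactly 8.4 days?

Required daily accumulation = 72 / 8.4 = 8.571 DD/day.
T = T_base + 8.571 = 11.3 + 8.571 = 19.871 ≈ 19.9 °C.

19.9 °C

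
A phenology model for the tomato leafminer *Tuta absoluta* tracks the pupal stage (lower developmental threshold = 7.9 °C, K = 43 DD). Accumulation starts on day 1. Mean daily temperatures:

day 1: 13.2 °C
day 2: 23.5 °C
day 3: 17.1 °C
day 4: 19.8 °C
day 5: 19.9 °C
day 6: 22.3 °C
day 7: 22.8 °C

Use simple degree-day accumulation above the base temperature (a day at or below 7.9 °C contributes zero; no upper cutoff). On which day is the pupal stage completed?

Daily DD above 7.9 °C: 5.3, 15.6, 9.2, 11.9, 12.0, 14.4, 14.9.
Cumulative: 5.3, 20.9, 30.1, 42.0, 54.0, 68.4, 83.3.
The total first reaches 43 DD on day 5.

day 5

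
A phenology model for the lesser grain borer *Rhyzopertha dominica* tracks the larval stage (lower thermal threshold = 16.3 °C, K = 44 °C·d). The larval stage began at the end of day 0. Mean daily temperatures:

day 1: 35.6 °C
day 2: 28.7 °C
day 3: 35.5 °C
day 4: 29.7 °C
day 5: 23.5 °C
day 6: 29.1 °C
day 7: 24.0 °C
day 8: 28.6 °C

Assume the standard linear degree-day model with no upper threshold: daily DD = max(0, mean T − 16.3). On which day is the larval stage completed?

day 3

Daily DD above 16.3 °C: 19.3, 12.4, 19.2, 13.4, 7.2, 12.8, 7.7, 12.3.
Cumulative: 19.3, 31.7, 50.9, 64.3, 71.5, 84.3, 92.0, 104.3.
The total first reaches 44 DD on day 3.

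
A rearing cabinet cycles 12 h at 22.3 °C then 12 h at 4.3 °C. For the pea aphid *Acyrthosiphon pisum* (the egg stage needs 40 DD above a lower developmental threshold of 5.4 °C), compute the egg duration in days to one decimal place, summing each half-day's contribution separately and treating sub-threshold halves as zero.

4.7 days

Day half: max(0, 22.3 − 5.4) × 0.5 = 16.9 × 0.5 = 8.45 DD.
Night half: max(0, 4.3 − 5.4) × 0.5 = 0.0 × 0.5 = 0.00 DD.
Per 24 h: 8.45 DD/day.
Duration = 40 / 8.45 = 4.734 ≈ 4.7 days.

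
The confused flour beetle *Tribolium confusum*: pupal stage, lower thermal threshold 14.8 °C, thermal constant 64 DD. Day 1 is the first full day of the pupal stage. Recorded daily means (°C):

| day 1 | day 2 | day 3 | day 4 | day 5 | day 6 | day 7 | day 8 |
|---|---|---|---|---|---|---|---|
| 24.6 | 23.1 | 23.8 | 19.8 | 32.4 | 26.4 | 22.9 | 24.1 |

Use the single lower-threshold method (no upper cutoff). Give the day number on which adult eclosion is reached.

Daily DD above 14.8 °C: 9.8, 8.3, 9.0, 5.0, 17.6, 11.6, 8.1, 9.3.
Cumulative: 9.8, 18.1, 27.1, 32.1, 49.7, 61.3, 69.4, 78.7.
The total first reaches 64 DD on day 7.

day 7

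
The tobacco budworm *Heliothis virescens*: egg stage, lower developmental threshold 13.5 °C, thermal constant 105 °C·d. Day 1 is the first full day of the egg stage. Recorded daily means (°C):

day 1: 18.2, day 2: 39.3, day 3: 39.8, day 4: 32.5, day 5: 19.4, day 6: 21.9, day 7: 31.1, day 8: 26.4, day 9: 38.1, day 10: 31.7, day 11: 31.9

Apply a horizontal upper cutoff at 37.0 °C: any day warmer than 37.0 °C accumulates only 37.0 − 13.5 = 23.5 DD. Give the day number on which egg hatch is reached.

Daily DD above 13.5 °C (capped at 23.5): 4.7, 23.5, 23.5, 19.0, 5.9, 8.4, 17.6, 12.9, 23.5, 18.2, 18.4.
Cumulative: 4.7, 28.2, 51.7, 70.7, 76.6, 85.0, 102.6, 115.5, 139.0, 157.2, 175.6.
The total first reaches 105 DD on day 8.

day 8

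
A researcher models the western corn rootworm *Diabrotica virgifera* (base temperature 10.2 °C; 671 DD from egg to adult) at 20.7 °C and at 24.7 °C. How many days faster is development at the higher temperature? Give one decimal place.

17.6 days

At 20.7 °C: 671 / (20.7 − 10.2) = 671 / 10.5 = 63.905 d.
At 24.7 °C: 671 / (24.7 − 10.2) = 671 / 14.5 = 46.276 d.
Difference = |63.905 − 46.276| = 17.629 ≈ 17.6 days.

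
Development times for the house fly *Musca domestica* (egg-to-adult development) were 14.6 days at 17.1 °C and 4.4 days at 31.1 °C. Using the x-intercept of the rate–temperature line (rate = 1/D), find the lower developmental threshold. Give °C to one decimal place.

Under the model K = D·(T − T_b), so D₁·(T₁ − T_b) = D₂·(T₂ − T_b).
14.6·(17.1 − T_b) = 4.4·(31.1 − T_b)
T_b = (14.6·17.1 − 4.4·31.1) / (14.6 − 4.4) = 112.82 / 10.2 = 11.061 °C ≈ 11.1 °C.

11.1 °C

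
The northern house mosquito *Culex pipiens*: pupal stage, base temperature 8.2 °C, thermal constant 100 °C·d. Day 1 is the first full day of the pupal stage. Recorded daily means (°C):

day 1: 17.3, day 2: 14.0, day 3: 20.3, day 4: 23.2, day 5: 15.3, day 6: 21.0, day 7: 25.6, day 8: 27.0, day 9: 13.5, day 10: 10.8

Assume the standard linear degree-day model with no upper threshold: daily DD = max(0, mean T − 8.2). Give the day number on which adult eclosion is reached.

Daily DD above 8.2 °C: 9.1, 5.8, 12.1, 15.0, 7.1, 12.8, 17.4, 18.8, 5.3, 2.6.
Cumulative: 9.1, 14.9, 27.0, 42.0, 49.1, 61.9, 79.3, 98.1, 103.4, 106.0.
The total first reaches 100 DD on day 9.

day 9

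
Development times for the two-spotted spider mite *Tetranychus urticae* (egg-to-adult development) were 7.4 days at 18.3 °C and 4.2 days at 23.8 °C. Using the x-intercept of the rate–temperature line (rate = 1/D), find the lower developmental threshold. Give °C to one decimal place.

11.1 °C

Linear rate model ⇒ the product D·(T − T_b) is constant across temperatures.
7.4·(18.3 − T_b) = 4.2·(23.8 − T_b)
T_b = (7.4·18.3 − 4.2·23.8) / (7.4 − 4.2) = 35.46 / 3.2 = 11.081 °C ≈ 11.1 °C.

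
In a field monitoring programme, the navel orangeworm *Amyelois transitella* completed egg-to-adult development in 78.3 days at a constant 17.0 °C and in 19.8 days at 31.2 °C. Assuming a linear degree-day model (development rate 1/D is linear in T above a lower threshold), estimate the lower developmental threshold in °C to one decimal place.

12.2 °C

Equal thermal constants: D₁(T₁ − T_b) = D₂(T₂ − T_b).
78.3·(17.0 − T_b) = 19.8·(31.2 − T_b)
T_b = (78.3·17.0 − 19.8·31.2) / (78.3 − 19.8) = 713.34 / 58.5 = 12.194 °C ≈ 12.2 °C.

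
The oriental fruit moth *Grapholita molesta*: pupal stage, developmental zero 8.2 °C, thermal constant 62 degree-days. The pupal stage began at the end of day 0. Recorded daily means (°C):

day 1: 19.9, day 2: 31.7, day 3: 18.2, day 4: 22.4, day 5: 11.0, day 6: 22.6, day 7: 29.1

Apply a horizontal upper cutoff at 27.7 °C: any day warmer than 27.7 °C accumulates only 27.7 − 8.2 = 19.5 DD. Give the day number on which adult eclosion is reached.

day 6

Daily DD above 8.2 °C (capped at 19.5): 11.7, 19.5, 10.0, 14.2, 2.8, 14.4, 19.5.
Cumulative: 11.7, 31.2, 41.2, 55.4, 58.2, 72.6, 92.1.
The total first reaches 62 DD on day 6.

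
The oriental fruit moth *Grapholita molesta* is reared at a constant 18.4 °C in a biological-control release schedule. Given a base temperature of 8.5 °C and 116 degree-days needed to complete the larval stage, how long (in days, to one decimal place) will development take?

11.7 days

Daily accumulation = 18.4 − 8.5 = 9.9 DD/day.
Duration = 116 / 9.9 = 11.717 ≈ 11.7 days.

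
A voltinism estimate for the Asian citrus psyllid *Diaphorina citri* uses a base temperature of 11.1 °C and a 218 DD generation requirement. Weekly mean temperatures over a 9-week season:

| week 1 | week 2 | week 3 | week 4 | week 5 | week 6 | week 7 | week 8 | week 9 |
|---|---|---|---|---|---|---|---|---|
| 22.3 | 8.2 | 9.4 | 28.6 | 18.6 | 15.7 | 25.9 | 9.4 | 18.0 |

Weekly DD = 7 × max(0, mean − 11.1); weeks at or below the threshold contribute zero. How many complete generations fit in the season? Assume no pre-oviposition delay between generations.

Weekly DD (7 × max(0, T̄ − 11.1)): 78.4, 0.0, 0.0, 122.5, 52.5, 32.2, 103.6, 0.0, 48.3.
Season total = 437.5 DD.
Complete generations = ⌊437.5 / 218⌋ = 2.

2 generations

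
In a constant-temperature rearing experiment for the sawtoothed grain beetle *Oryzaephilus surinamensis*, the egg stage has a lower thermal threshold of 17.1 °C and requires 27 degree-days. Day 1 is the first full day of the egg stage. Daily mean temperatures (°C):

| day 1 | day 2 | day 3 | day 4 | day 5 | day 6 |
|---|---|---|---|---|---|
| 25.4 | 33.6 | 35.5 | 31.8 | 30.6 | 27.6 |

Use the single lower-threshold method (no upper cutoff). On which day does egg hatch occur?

Daily DD above 17.1 °C: 8.3, 16.5, 18.4, 14.7, 13.5, 10.5.
Cumulative: 8.3, 24.8, 43.2, 57.9, 71.4, 81.9.
The total first reaches 27 DD on day 3.

day 3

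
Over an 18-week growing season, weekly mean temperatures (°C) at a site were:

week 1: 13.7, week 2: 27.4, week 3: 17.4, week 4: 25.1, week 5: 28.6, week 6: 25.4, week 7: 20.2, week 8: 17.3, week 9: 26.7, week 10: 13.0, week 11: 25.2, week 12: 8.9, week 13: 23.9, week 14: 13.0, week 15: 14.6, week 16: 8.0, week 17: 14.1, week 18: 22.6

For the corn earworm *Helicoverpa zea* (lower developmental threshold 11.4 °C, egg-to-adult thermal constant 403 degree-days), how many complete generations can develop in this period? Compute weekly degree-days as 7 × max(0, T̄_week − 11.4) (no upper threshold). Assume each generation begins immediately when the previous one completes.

Weekly DD (7 × max(0, T̄ − 11.4)): 16.1, 112.0, 42.0, 95.9, 120.4, 98.0, 61.6, 41.3, 107.1, 11.2, 96.6, 0.0, 87.5, 11.2, 22.4, 0.0, 18.9, 78.4.
Season total = 1020.6 DD.
Complete generations = ⌊1020.6 / 403⌋ = 2.

2 generations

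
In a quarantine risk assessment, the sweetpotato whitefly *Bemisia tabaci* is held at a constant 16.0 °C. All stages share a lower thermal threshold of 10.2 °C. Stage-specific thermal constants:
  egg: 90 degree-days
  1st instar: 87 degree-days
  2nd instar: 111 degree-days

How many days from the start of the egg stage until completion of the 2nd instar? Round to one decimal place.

49.7 days

Daily accumulation at 16.0 °C = 16.0 − 10.2 = 5.8 DD/day.
Total K = 90 + 87 + 111 = 288 DD.
Total duration = 288 / 5.8 = 49.655 ≈ 49.7 days.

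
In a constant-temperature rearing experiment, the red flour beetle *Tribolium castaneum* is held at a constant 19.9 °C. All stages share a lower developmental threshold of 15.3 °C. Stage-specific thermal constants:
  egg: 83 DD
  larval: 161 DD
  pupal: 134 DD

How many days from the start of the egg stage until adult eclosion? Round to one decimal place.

82.2 days

Daily accumulation at 19.9 °C = 19.9 − 15.3 = 4.6 DD/day.
Total K = 83 + 161 + 134 = 378 DD.
Total duration = 378 / 4.6 = 82.174 ≈ 82.2 days.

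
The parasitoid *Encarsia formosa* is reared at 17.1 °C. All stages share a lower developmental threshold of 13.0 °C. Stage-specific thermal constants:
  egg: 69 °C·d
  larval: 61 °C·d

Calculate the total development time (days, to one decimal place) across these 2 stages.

31.7 days

Daily accumulation at 17.1 °C = 17.1 − 13.0 = 4.1 DD/day.
Total K = 69 + 61 = 130 DD.
Total duration = 130 / 4.1 = 31.707 ≈ 31.7 days.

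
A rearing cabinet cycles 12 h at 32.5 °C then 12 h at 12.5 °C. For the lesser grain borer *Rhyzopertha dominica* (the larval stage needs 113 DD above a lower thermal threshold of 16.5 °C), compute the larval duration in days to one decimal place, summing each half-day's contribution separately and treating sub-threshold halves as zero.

Day half: max(0, 32.5 − 16.5) × 0.5 = 16.0 × 0.5 = 8.00 DD.
Night half: max(0, 12.5 − 16.5) × 0.5 = 0.0 × 0.5 = 0.00 DD.
Per 24 h: 8.00 DD/day.
Duration = 113 / 8.00 = 14.125 ≈ 14.1 days.

14.1 days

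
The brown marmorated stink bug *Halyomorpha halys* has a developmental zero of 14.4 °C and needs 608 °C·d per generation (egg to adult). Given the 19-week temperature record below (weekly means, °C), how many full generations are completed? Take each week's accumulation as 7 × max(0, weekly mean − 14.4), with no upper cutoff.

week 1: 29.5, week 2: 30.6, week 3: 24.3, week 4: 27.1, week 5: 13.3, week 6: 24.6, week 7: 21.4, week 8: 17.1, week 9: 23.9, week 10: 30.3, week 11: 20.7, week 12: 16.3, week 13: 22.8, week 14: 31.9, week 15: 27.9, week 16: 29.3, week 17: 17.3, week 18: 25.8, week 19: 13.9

Weekly DD (7 × max(0, T̄ − 14.4)): 105.7, 113.4, 69.3, 88.9, 0.0, 71.4, 49.0, 18.9, 66.5, 111.3, 44.1, 13.3, 58.8, 122.5, 94.5, 104.3, 20.3, 79.8, 0.0.
Season total = 1232.0 DD.
Complete generations = ⌊1232.0 / 608⌋ = 2.

2 generations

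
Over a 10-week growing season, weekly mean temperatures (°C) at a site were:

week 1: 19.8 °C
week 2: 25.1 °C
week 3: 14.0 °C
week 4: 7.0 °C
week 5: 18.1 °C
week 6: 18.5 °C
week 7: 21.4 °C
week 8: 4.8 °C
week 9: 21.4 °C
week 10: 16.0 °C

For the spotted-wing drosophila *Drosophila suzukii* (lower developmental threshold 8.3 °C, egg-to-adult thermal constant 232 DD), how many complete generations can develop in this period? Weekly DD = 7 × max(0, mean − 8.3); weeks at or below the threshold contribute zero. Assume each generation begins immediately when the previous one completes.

Weekly DD (7 × max(0, T̄ − 8.3)): 80.5, 117.6, 39.9, 0.0, 68.6, 71.4, 91.7, 0.0, 91.7, 53.9.
Season total = 615.3 DD.
Complete generations = ⌊615.3 / 232⌋ = 2.

2 generations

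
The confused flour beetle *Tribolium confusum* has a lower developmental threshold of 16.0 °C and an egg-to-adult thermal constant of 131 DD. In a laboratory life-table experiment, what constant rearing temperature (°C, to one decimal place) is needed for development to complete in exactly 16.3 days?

Required daily accumulation = 131 / 16.3 = 8.037 DD/day.
T = T_base + 8.037 = 16.0 + 8.037 = 24.037 ≈ 24.0 °C.

24.0 °C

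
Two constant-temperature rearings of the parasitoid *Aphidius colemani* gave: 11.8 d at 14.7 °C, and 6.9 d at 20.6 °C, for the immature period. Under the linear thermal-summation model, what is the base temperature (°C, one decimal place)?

Linear rate model ⇒ the product D·(T − T_b) is constant across temperatures.
11.8·(14.7 − T_b) = 6.9·(20.6 − T_b)
T_b = (11.8·14.7 − 6.9·20.6) / (11.8 − 6.9) = 31.32 / 4.9 = 6.392 °C ≈ 6.4 °C.

6.4 °C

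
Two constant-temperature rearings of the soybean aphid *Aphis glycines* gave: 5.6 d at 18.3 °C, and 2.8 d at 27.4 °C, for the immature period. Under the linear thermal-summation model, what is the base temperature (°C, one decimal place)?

Linear rate model ⇒ the product D·(T − T_b) is constant across temperatures.
5.6·(18.3 − T_b) = 2.8·(27.4 − T_b)
T_b = (5.6·18.3 − 2.8·27.4) / (5.6 − 2.8) = 25.76 / 2.8 = 9.200 °C ≈ 9.2 °C.

9.2 °C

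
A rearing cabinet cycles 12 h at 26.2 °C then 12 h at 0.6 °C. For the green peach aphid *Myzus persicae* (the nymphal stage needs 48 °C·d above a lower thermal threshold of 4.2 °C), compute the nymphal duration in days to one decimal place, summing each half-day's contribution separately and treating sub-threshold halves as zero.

Day half: max(0, 26.2 − 4.2) × 0.5 = 22.0 × 0.5 = 11.00 DD.
Night half: max(0, 0.6 − 4.2) × 0.5 = 0.0 × 0.5 = 0.00 DD.
Per 24 h: 11.00 DD/day.
Duration = 48 / 11.00 = 4.364 ≈ 4.4 days.

4.4 days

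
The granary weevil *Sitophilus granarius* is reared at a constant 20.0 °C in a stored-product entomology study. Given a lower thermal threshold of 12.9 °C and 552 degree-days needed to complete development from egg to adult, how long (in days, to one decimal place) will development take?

Daily accumulation = 20.0 − 12.9 = 7.1 DD/day.
Duration = 552 / 7.1 = 77.746 ≈ 77.7 days.

77.7 days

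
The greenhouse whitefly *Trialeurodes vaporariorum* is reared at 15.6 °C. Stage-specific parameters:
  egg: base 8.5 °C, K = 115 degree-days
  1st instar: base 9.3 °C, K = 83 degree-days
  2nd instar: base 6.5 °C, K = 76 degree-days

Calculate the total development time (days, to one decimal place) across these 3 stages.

37.7 days

egg: 115 / (15.6 − 8.5) = 115 / 7.1 = 16.197 d.
1st instar: 83 / (15.6 − 9.3) = 83 / 6.3 = 13.175 d.
2nd instar: 76 / (15.6 − 6.5) = 76 / 9.1 = 8.352 d.
Sum = 37.723 ≈ 37.7 days.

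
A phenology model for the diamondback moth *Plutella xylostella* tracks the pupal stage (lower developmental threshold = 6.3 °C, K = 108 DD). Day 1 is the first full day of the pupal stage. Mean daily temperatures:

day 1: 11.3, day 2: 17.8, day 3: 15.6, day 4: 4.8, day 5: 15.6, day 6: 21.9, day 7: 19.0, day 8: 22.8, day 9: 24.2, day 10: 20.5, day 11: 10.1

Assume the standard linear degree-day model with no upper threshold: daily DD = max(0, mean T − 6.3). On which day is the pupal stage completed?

Daily DD above 6.3 °C: 5.0, 11.5, 9.3, 0.0, 9.3, 15.6, 12.7, 16.5, 17.9, 14.2, 3.8.
Cumulative: 5.0, 16.5, 25.8, 25.8, 35.1, 50.7, 63.4, 79.9, 97.8, 112.0, 115.8.
The total first reaches 108 DD on day 10.

day 10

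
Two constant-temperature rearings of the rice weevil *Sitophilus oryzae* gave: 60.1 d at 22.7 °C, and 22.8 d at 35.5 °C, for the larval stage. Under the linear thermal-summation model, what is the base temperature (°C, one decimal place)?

14.9 °C

Under the model K = D·(T − T_b), so D₁·(T₁ − T_b) = D₂·(T₂ − T_b).
60.1·(22.7 − T_b) = 22.8·(35.5 − T_b)
T_b = (60.1·22.7 − 22.8·35.5) / (60.1 − 22.8) = 554.87 / 37.3 = 14.876 °C ≈ 14.9 °C.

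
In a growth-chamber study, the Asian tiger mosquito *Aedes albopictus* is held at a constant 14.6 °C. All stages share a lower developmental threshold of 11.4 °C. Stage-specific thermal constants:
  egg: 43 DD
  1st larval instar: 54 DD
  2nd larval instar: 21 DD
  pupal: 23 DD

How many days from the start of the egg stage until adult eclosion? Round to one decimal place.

Daily accumulation at 14.6 °C = 14.6 − 11.4 = 3.2 DD/day.
Total K = 43 + 54 + 21 + 23 = 141 DD.
Total duration = 141 / 3.2 = 44.063 ≈ 44.1 days.

44.1 days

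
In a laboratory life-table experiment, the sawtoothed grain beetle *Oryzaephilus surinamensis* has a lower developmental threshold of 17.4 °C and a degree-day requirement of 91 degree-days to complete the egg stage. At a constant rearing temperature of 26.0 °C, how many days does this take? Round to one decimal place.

10.6 days

Daily accumulation = 26.0 − 17.4 = 8.6 DD/day.
Duration = 91 / 8.6 = 10.581 ≈ 10.6 days.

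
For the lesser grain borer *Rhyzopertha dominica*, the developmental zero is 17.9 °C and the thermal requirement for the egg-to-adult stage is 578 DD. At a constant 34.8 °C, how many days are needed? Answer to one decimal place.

34.2 days

Daily accumulation = 34.8 − 17.9 = 16.9 DD/day.
Duration = 578 / 16.9 = 34.201 ≈ 34.2 days.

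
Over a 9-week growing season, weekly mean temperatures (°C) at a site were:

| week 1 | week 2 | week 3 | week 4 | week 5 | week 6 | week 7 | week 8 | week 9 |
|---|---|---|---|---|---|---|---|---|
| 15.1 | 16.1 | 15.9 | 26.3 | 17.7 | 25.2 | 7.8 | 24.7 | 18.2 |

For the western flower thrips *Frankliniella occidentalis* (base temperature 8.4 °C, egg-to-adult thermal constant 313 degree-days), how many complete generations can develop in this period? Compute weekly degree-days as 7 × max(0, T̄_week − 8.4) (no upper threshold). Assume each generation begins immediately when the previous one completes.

Weekly DD (7 × max(0, T̄ − 8.4)): 46.9, 53.9, 52.5, 125.3, 65.1, 117.6, 0.0, 114.1, 68.6.
Season total = 644.0 DD.
Complete generations = ⌊644.0 / 313⌋ = 2.

2 generations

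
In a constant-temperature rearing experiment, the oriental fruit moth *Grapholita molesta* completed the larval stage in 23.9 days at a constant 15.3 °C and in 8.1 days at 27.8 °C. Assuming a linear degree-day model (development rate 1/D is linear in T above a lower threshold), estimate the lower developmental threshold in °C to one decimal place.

Linear rate model ⇒ the product D·(T − T_b) is constant across temperatures.
23.9·(15.3 − T_b) = 8.1·(27.8 − T_b)
T_b = (23.9·15.3 − 8.1·27.8) / (23.9 − 8.1) = 140.49 / 15.8 = 8.892 °C ≈ 8.9 °C.

8.9 °C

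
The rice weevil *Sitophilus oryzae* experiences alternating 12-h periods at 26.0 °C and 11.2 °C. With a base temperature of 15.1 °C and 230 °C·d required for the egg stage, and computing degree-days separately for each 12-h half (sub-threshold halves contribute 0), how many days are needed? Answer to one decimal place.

Day half: max(0, 26.0 − 15.1) × 0.5 = 10.9 × 0.5 = 5.45 DD.
Night half: max(0, 11.2 − 15.1) × 0.5 = 0.0 × 0.5 = 0.00 DD.
Per 24 h: 5.45 DD/day.
Duration = 230 / 5.45 = 42.202 ≈ 42.2 days.

42.2 days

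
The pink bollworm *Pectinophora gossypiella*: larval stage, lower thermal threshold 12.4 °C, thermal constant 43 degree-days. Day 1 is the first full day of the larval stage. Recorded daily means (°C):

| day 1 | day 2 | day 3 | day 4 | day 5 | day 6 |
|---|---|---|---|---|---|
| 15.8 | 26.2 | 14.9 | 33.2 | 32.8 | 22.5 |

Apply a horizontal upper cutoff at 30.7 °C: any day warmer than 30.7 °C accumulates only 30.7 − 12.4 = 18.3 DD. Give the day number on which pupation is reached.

day 5

Daily DD above 12.4 °C (capped at 18.3): 3.4, 13.8, 2.5, 18.3, 18.3, 10.1.
Cumulative: 3.4, 17.2, 19.7, 38.0, 56.3, 66.4.
The total first reaches 43 DD on day 5.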